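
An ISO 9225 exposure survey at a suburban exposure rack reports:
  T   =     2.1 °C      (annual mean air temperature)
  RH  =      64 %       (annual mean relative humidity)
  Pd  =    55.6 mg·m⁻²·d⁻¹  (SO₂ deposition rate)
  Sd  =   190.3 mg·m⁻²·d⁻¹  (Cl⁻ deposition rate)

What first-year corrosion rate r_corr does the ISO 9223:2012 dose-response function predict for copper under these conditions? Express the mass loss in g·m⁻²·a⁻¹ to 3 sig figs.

copper: f(T) = +0.126·(T−10) [T≤10 °C] = -0.9954
  sulphur-dioxide contribution → 0.243 μm/a
  chloride contribution → 0.4693 μm/a
  total first-year rate 0.7123 μm/a
Convert to mass loss: 0.7123 μm/a × 8.96 g/cm³ = 6.382 g·m⁻²·a⁻¹

r_corr = 6.38 g·m⁻²·a⁻¹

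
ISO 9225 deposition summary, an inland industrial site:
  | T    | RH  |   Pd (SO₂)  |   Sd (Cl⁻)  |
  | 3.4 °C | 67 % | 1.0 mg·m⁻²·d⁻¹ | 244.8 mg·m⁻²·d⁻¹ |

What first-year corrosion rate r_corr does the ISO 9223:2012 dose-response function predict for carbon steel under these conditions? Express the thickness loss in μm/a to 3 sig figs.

carbon steel: temperature factor f = +0.150·(-6.6) = -0.9900
  SO₂ term: 1.77·1.0^0.52·exp(0.02·67-0.9900) = 2.512
  Sd branch = 0.102·Sd^0.62·e^(0.033·RH+0.04·T) = 32.28 μm/a
  sum: 2.512 + 32.28 → r_corr = 34.79 μm/a

r_corr = 34.8 μm/a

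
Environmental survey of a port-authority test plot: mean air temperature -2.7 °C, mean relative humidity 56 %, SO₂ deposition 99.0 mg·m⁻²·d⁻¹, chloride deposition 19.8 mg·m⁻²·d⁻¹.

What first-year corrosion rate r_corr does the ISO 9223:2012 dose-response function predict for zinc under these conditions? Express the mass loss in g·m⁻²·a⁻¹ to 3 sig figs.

r_corr = 6.50 g·m⁻²·a⁻¹

zinc: f(T) = +0.038·(T−10) [T≤10 °C] = -0.4826
  Pd branch = 0.0129·Pd^0.44·e^(0.046·RH+f) = 0.7904 μm/a
  Sd branch = 0.0175·Sd^0.57·e^(0.008·RH+0.085·T) = 0.1194 μm/a
  r_corr = 0.7904 + 0.1194 = 0.9098 μm/a
Convert to mass loss: 0.9098 μm/a × 7.14 g/cm³ = 6.496 g·m⁻²·a⁻¹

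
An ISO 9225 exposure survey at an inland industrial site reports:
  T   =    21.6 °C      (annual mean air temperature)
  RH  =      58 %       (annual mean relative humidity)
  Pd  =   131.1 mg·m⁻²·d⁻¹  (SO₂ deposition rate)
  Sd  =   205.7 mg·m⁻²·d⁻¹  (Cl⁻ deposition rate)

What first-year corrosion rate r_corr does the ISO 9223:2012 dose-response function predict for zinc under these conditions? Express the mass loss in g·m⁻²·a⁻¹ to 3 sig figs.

zinc: f(T) = -0.071·(T−10) [T>10 °C] = -0.8236
  sulphur-dioxide contribution → 0.6972 μm/a
  chloride contribution → 3.635 μm/a
  ⇒ r_corr(zinc) = 4.332 μm/a
Convert to mass loss: 4.332 μm/a × 7.14 g/cm³ = 30.93 g·m⁻²·a⁻¹

r_corr = 30.9 g·m⁻²·a⁻¹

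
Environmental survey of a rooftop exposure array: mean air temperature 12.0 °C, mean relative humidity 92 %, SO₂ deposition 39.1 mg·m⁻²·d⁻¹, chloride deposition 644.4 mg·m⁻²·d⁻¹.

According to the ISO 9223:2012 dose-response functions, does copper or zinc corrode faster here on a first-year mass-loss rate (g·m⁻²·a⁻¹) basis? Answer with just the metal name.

zinc

copper: temperature factor f = -0.080·(2.0) = -0.1600
  sulphur-dioxide contribution → 2.668 μm/a
  chloride contribution → 2.904 μm/a
  ⇒ r_corr(copper) = 5.571 μm/a
  mass loss = 5.571 μm/a × 8.96 g/cm³ = 49.92 g·m⁻²·a⁻¹
zinc: f(T) = -0.071·(T−10) [T>10 °C] = -0.1420
  sulphur-dioxide contribution → 3.867 μm/a
  chloride contribution → 4.045 μm/a
  total first-year rate 7.912 μm/a
  mass loss = 7.912 μm/a × 7.14 g/cm³ = 56.49 g·m⁻²·a⁻¹
Ordering by g·m⁻²·a⁻¹: zinc (56.5) > copper (49.9)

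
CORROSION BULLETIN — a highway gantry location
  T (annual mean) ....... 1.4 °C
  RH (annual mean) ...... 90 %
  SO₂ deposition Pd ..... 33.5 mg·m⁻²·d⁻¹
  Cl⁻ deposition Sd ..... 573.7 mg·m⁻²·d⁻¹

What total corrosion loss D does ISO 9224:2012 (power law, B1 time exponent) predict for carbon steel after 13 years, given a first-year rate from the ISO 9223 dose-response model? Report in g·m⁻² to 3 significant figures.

carbon steel: T≤10 °C ⇒ hinge +0.150·(1.4−10) = -1.2900
  Pd branch = 1.77·Pd^0.52·e^(0.02·RH+f) = 18.3 μm/a
  Cl⁻ term: 0.102·573.7^0.62·exp(0.033·90+0.04·1.4) = 107.9
  r_corr = 18.3 + 107.9 = 126.2 μm/a
Power-law: D(13) = r_corr · 13^0.523
  D(13) = 126.2 × 13^0.523 = 126.2 × 3.825 = 482.8 μm
  Mass loss = 482.8 μm × 7.85 g/cm³ = 3790 g·m⁻²

D(13) = 3.79e+03 g·m⁻²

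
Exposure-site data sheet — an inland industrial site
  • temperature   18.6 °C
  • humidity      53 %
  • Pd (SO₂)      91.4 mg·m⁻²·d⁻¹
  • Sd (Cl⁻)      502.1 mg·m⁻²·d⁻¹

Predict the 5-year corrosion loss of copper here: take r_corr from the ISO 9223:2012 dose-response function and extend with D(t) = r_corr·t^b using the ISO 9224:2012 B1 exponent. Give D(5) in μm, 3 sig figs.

D(5) = 3.27 μm

copper: T>10 °C ⇒ hinge -0.080·(18.6−10) = -0.6880
  Pd branch = 0.0053·Pd^0.26·e^(0.059·RH+f) = 0.1965 μm/a
  Cl⁻ term: 0.01025·502.1^0.27·exp(0.036·53+0.049·18.6) = 0.9213
  sum: 0.1965 + 0.9213 → r_corr = 1.118 μm/a
Power-law: D(5) = r_corr · 5^0.667
  D(5) = 1.118 × 5^0.667 = 1.118 × 2.926 = 3.27 μm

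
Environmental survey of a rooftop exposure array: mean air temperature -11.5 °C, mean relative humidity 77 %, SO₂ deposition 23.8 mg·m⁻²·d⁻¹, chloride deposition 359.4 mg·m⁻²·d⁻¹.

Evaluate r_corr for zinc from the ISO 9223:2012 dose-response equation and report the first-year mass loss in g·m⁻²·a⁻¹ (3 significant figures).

zinc: T≤10 °C ⇒ hinge +0.038·(-11.5−10) = -0.8170
  Pd branch = 0.0129·Pd^0.44·e^(0.046·RH+f) = 0.7938 μm/a
  Sd branch = 0.0175·Sd^0.57·e^(0.008·RH+0.085·T) = 0.3489 μm/a
  r_corr = 0.7938 + 0.3489 = 1.143 μm/a
Convert to mass loss: 1.143 μm/a × 7.14 g/cm³ = 8.159 g·m⁻²·a⁻¹

r_corr = 8.16 g·m⁻²·a⁻¹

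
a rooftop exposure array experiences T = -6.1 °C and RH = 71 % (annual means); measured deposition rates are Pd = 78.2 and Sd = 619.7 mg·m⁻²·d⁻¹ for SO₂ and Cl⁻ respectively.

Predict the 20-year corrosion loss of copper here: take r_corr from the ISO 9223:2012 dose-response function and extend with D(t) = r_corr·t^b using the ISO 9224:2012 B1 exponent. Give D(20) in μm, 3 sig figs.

D(20) = 5.15 μm

copper: T≤10 °C ⇒ hinge +0.126·(-6.1−10) = -2.0286
  sulphur-dioxide contribution → 0.1428 μm/a
  chloride contribution → 0.5557 μm/a
  ⇒ r_corr(copper) = 0.6985 μm/a
Power-law: D(20) = r_corr · 20^0.667
  D(20) = 0.6985 × 20^0.667 = 0.6985 × 7.375 = 5.152 μm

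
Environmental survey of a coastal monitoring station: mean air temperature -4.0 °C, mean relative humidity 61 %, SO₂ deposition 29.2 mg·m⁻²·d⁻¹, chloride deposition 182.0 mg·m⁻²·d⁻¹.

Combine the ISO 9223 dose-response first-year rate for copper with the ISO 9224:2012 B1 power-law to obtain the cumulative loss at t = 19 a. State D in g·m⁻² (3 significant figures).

D(19) = 24.8 g·m⁻²

copper: T≤10 °C ⇒ hinge +0.126·(-4.0−10) = -1.7640
  Pd branch = 0.0053·Pd^0.26·e^(0.059·RH+f) = 0.07984 μm/a
  Sd branch = 0.01025·Sd^0.27·e^(0.036·RH+0.049·T) = 0.3087 μm/a
  sum: 0.07984 + 0.3087 → r_corr = 0.3885 μm/a
Power-law: D(19) = r_corr · 19^0.667
  D(19) = 0.3885 × 19^0.667 = 0.3885 × 7.127 = 2.769 μm
  Mass loss = 2.769 μm × 8.96 g/cm³ = 24.81 g·m⁻²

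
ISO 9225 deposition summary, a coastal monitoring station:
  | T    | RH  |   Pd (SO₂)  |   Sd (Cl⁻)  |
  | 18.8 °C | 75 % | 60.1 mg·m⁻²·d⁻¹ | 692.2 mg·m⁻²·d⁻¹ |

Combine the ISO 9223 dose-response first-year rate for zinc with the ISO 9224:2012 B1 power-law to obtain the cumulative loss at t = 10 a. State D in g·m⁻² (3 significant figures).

zinc: temperature factor f = -0.071·(8.8) = -0.6248
  Pd branch = 0.0129·Pd^0.44·e^(0.046·RH+f) = 1.319 μm/a
  Cl⁻ term: 0.0175·692.2^0.57·exp(0.008·75+0.085·18.8) = 6.555
  sum: 1.319 + 6.555 → r_corr = 7.874 μm/a
Long-term exponent b (ISO 9224 Table 2, B1) = 0.813
  D(10) = 7.874 × 10^0.813 = 7.874 × 6.501 = 51.19 μm
  Mass loss = 51.19 μm × 7.14 g/cm³ = 365.5 g·m⁻²

D(10) = 365 g·m⁻²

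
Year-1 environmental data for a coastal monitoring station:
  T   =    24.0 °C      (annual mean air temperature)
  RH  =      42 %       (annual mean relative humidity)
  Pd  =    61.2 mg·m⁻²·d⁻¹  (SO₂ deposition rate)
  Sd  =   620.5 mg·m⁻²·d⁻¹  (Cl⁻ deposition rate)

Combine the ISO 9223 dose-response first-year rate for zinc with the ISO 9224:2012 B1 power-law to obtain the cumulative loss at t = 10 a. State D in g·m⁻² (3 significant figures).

zinc: f(T) = -0.071·(T−10) [T>10 °C] = -0.9940
  sulphur-dioxide contribution → 0.2014 μm/a
  chloride contribution → 7.358 μm/a
  ⇒ r_corr(zinc) = 7.56 μm/a
ISO 9224: D(t) = r_corr · t^b with b = 0.813 (zinc, B1)
  D(10) = 7.56 × 10^0.813 = 7.56 × 6.501 = 49.15 μm
  Mass loss = 49.15 μm × 7.14 g/cm³ = 350.9 g·m⁻²

D(10) = 351 g·m⁻²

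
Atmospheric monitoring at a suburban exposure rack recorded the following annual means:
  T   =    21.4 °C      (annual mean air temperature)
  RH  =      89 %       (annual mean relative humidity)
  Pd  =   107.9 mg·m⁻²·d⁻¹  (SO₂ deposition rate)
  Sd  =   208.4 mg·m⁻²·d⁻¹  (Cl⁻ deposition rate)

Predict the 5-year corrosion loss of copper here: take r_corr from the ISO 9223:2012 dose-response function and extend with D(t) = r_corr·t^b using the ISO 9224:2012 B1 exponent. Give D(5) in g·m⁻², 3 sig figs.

copper: T>10 °C ⇒ hinge -0.080·(21.4−10) = -0.9120
  Pd branch = 0.0053·Pd^0.26·e^(0.059·RH+f) = 1.372 μm/a
  Cl⁻ term: 0.01025·208.4^0.27·exp(0.036·89+0.049·21.4) = 3.046
  sum: 1.372 + 3.046 → r_corr = 4.418 μm/a
Power-law: D(5) = r_corr · 5^0.667
  D(5) = 4.418 × 5^0.667 = 4.418 × 2.926 = 12.92 μm
  Mass loss = 12.92 μm × 8.96 g/cm³ = 115.8 g·m⁻²

D(5) = 116 g·m⁻²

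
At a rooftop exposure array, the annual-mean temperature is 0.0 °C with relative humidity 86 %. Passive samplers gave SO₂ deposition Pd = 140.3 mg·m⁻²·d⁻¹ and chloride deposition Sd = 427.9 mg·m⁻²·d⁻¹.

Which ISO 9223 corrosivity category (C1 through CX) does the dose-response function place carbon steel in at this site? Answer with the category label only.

carbon steel: temperature factor f = +0.150·(-10.0) = -1.5000
  sulphur-dioxide contribution → 28.84 μm/a
  chloride contribution → 74.57 μm/a
  total first-year rate 103.4 μm/a
ISO 9223 Table 2 (carbon steel): 80 < 103 ≤ 200 μm/a ⇒ C5

C5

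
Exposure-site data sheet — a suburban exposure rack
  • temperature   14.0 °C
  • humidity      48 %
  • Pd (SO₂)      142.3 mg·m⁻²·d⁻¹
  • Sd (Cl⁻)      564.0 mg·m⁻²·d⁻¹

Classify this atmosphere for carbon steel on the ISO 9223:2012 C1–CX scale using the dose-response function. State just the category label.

carbon steel: T>10 °C ⇒ hinge -0.054·(14.0−10) = -0.2160
  SO₂ term: 1.77·142.3^0.52·exp(0.02·48-0.2160) = 49.06
  Sd branch = 0.102·Sd^0.62·e^(0.033·RH+0.04·T) = 44.21 μm/a
  r_corr = 49.06 + 44.21 = 93.27 μm/a
93.3 μm/a falls in (80, 200] for carbon steel → category C5

C5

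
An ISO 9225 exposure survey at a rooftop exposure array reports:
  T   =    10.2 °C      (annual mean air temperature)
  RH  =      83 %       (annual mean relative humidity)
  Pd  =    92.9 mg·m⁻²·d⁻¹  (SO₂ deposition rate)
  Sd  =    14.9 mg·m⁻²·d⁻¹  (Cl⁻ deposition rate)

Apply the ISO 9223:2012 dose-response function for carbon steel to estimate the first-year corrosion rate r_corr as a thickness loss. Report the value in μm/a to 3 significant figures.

carbon steel: f(T) = -0.054·(T−10) [T>10 °C] = -0.0108
  SO₂ term: 1.77·92.9^0.52·exp(0.02·83-0.0108) = 97.18
  Cl⁻ term: 0.102·14.9^0.62·exp(0.033·83+0.04·10.2) = 12.67
  sum: 97.18 + 12.67 → r_corr = 109.8 μm/a

r_corr = 110 μm/a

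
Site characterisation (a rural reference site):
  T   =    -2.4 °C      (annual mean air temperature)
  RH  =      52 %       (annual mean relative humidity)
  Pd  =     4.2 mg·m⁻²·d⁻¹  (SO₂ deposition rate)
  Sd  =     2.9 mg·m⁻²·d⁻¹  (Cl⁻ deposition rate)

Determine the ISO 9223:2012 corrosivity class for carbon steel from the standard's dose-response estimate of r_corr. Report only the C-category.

C2

carbon steel: f(T) = +0.150·(T−10) [T≤10 °C] = -1.8600
  SO₂ term: 1.77·4.2^0.52·exp(0.02·52-1.8600) = 1.644
  Sd branch = 0.102·Sd^0.62·e^(0.033·RH+0.04·T) = 0.9973 μm/a
  r_corr = 1.644 + 0.9973 = 2.641 μm/a
ISO 9223 Table 2 (carbon steel): 1.3 < 2.64 ≤ 25 μm/a ⇒ C2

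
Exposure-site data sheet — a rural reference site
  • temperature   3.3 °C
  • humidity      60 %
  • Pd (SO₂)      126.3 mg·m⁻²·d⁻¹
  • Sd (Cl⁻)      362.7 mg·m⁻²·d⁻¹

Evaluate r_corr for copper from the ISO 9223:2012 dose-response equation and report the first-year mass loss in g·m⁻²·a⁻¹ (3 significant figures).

copper: temperature factor f = +0.126·(-6.7) = -0.8442
  Pd branch = 0.0053·Pd^0.26·e^(0.059·RH+f) = 0.2763 μm/a
  Cl⁻ term: 0.01025·362.7^0.27·exp(0.036·60+0.049·3.3) = 0.513
  sum: 0.2763 + 0.513 → r_corr = 0.7893 μm/a
Convert to mass loss: 0.7893 μm/a × 8.96 g/cm³ = 7.072 g·m⁻²·a⁻¹

r_corr = 7.07 g·m⁻²·a⁻¹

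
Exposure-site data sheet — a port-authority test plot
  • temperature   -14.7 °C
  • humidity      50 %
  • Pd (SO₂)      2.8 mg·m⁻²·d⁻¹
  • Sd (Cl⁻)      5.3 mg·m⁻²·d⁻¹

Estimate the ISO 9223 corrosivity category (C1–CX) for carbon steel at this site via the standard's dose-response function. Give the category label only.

C1

carbon steel: f(T) = +0.150·(T−10) [T≤10 °C] = -3.7050
  sulphur-dioxide contribution → 0.2022 μm/a
  chloride contribution → 0.8296 μm/a
  total first-year rate 1.032 μm/a
1.03 μm/a falls in (0, 1.3] for carbon steel → category C1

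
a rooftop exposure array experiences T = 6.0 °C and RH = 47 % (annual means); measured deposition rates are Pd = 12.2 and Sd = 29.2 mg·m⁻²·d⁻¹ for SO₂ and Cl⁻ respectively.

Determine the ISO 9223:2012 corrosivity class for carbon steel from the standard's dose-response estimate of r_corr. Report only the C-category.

C2

carbon steel: T≤10 °C ⇒ hinge +0.150·(6.0−10) = -0.6000
  SO₂ term: 1.77·12.2^0.52·exp(0.02·47-0.6000) = 9.131
  Sd branch = 0.102·Sd^0.62·e^(0.033·RH+0.04·T) = 4.954 μm/a
  r_corr = 9.131 + 4.954 = 14.09 μm/a
Category bounds: 1.3…25 μm/a bracket r_corr ⇒ C2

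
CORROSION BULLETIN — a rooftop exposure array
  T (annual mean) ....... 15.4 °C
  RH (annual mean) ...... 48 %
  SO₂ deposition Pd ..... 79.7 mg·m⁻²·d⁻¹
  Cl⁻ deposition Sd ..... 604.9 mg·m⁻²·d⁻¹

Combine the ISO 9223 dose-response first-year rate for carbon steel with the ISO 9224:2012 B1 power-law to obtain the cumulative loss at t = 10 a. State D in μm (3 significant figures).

carbon steel: temperature factor f = -0.054·(5.4) = -0.2916
  sulphur-dioxide contribution → 33.65 μm/a
  chloride contribution → 48.83 μm/a
  total first-year rate 82.48 μm/a
Power-law: D(10) = r_corr · 10^0.523
  D(10) = 82.48 × 10^0.523 = 82.48 × 3.334 = 275 μm

D(10) = 275 μm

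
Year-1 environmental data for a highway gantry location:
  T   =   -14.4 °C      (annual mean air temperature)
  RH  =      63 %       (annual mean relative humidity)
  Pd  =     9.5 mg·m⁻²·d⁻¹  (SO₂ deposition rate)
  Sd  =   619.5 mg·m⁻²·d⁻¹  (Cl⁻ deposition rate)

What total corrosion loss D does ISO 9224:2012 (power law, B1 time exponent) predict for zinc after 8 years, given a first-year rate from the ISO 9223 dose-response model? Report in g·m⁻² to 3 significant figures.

D(8) = 22.5 g·m⁻²

zinc: T≤10 °C ⇒ hinge +0.038·(-14.4−10) = -0.9272
  SO₂ term: 0.0129·9.5^0.44·exp(0.046·63-0.9272) = 0.2493
  Sd branch = 0.0175·Sd^0.57·e^(0.008·RH+0.085·T) = 0.3325 μm/a
  sum: 0.2493 + 0.3325 → r_corr = 0.5818 μm/a
Long-term exponent b (ISO 9224 Table 2, B1) = 0.813
  D(8) = 0.5818 × 8^0.813 = 0.5818 × 5.423 = 3.155 μm
  Mass loss = 3.155 μm × 7.14 g/cm³ = 22.53 g·m⁻²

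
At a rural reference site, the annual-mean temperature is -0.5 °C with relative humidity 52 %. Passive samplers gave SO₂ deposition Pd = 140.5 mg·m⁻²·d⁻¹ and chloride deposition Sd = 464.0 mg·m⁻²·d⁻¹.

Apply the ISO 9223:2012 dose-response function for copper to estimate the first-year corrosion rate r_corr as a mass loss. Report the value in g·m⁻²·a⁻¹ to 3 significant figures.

r_corr = 4.04 g·m⁻²·a⁻¹

copper: temperature factor f = +0.126·(-10.5) = -1.3230
  sulphur-dioxide contribution → 0.1098 μm/a
  chloride contribution → 0.3412 μm/a
  total first-year rate 0.451 μm/a
Convert to mass loss: 0.451 μm/a × 8.96 g/cm³ = 4.041 g·m⁻²·a⁻¹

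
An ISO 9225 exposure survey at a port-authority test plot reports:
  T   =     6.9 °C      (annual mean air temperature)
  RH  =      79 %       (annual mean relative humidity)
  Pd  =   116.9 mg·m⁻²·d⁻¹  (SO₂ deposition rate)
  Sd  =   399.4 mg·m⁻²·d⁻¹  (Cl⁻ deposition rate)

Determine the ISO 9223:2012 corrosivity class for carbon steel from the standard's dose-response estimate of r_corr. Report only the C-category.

carbon steel: temperature factor f = +0.150·(-3.1) = -0.4650
  Pd branch = 1.77·Pd^0.52·e^(0.02·RH+f) = 64.19 μm/a
  Cl⁻ term: 0.102·399.4^0.62·exp(0.033·79+0.04·6.9) = 74.74
  sum: 64.19 + 74.74 → r_corr = 138.9 μm/a
139 μm/a falls in (80, 200] for carbon steel → category C5

C5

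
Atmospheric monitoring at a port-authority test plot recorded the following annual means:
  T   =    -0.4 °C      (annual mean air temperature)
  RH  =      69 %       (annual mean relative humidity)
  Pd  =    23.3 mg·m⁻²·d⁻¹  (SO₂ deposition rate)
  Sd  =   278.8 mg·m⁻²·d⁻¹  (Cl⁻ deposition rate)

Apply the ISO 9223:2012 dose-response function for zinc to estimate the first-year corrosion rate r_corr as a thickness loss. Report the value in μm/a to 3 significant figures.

r_corr = 1.56 μm/a

zinc: f(T) = +0.038·(T−10) [T≤10 °C] = -0.3952
  SO₂ term: 0.0129·23.3^0.44·exp(0.046·69-0.3952) = 0.8299
  Sd branch = 0.0175·Sd^0.57·e^(0.008·RH+0.085·T) = 0.7275 μm/a
  sum: 0.8299 + 0.7275 → r_corr = 1.557 μm/a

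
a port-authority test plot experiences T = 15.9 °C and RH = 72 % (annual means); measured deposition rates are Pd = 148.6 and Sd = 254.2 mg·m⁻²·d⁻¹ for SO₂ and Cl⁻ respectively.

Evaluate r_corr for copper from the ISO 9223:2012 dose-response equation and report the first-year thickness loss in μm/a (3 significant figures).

copper: f(T) = -0.080·(T−10) [T>10 °C] = -0.4720
  Pd branch = 0.0053·Pd^0.26·e^(0.059·RH+f) = 0.849 μm/a
  Sd branch = 0.01025·Sd^0.27·e^(0.036·RH+0.049·T) = 1.331 μm/a
  r_corr = 0.849 + 1.331 = 2.18 μm/a

r_corr = 2.18 μm/a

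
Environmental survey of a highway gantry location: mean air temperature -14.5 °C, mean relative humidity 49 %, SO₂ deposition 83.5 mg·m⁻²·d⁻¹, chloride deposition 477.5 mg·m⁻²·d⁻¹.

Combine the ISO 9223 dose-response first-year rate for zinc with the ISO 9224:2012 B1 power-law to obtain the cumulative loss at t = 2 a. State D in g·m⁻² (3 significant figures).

zinc: f(T) = +0.038·(T−10) [T≤10 °C] = -0.9310
  Pd branch = 0.0129·Pd^0.44·e^(0.046·RH+f) = 0.3394 μm/a
  Cl⁻ term: 0.0175·477.5^0.57·exp(0.008·49+0.085·-14.5) = 0.2541
  r_corr = 0.3394 + 0.2541 = 0.5935 μm/a
ISO 9224: D(t) = r_corr · t^b with b = 0.813 (zinc, B1)
  D(2) = 0.5935 × 2^0.813 = 0.5935 × 1.757 = 1.043 μm
  Mass loss = 1.043 μm × 7.14 g/cm³ = 7.445 g·m⁻²

D(2) = 7.44 g·m⁻²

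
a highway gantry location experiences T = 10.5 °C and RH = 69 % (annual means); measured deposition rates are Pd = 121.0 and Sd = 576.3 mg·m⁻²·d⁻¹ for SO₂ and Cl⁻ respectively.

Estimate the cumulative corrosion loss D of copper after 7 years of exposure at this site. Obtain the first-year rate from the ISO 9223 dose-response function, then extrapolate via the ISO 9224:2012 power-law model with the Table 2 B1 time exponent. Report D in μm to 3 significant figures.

copper: T>10 °C ⇒ hinge -0.080·(10.5−10) = -0.0400
  sulphur-dioxide contribution → 1.039 μm/a
  chloride contribution → 1.144 μm/a
  ⇒ r_corr(copper) = 2.182 μm/a
Power-law: D(7) = r_corr · 7^0.667
  D(7) = 2.182 × 7^0.667 = 2.182 × 3.662 = 7.991 μm

D(7) = 7.99 μm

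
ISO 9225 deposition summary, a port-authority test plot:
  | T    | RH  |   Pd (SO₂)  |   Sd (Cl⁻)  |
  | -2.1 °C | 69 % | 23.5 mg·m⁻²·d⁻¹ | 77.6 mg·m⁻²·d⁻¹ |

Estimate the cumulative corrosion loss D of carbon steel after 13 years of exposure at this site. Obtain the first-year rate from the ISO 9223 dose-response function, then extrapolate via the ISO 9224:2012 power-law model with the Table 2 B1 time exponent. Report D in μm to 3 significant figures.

carbon steel: f(T) = +0.150·(T−10) [T≤10 °C] = -1.8150
  sulphur-dioxide contribution → 5.916 μm/a
  chloride contribution → 13.57 μm/a
  ⇒ r_corr(carbon steel) = 19.49 μm/a
Long-term exponent b (ISO 9224 Table 2, B1) = 0.523
  D(13) = 19.49 × 13^0.523 = 19.49 × 3.825 = 74.54 μm

D(13) = 74.5 μm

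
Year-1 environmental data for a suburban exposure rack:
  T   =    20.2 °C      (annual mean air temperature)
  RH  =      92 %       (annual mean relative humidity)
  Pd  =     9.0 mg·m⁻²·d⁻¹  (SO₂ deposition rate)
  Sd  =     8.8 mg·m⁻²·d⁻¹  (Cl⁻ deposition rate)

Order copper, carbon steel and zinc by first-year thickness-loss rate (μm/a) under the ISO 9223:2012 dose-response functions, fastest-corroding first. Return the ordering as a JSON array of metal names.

["carbon steel", "copper", "zinc"]

copper: T>10 °C ⇒ hinge -0.080·(20.2−10) = -0.8160
  Pd branch = 0.0053·Pd^0.26·e^(0.059·RH+f) = 0.9448 μm/a
  Cl⁻ term: 0.01025·8.8^0.27·exp(0.036·92+0.049·20.2) = 1.361
  r_corr = 0.9448 + 1.361 = 2.306 μm/a
carbon steel: temperature factor f = -0.054·(10.2) = -0.5508
  SO₂ term: 1.77·9.0^0.52·exp(0.02·92-0.5508) = 20.14
  Sd branch = 0.102·Sd^0.62·e^(0.033·RH+0.04·T) = 18.35 μm/a
  r_corr = 20.14 + 18.35 = 38.49 μm/a
zinc: temperature factor f = -0.071·(10.2) = -0.7242
  Pd branch = 0.0129·Pd^0.44·e^(0.046·RH+f) = 1.132 μm/a
  Cl⁻ term: 0.0175·8.8^0.57·exp(0.008·92+0.085·20.2) = 0.7026
  r_corr = 1.132 + 0.7026 = 1.835 μm/a
Ordering by μm/a: carbon steel (38.5) > copper (2.31) > zinc (1.83)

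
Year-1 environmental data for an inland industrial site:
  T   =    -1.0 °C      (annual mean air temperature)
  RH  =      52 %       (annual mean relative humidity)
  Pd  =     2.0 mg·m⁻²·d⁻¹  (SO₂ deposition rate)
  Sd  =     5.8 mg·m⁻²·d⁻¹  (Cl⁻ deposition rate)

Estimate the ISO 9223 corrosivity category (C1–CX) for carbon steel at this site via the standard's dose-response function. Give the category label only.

carbon steel: f(T) = +0.150·(T−10) [T≤10 °C] = -1.6500
  SO₂ term: 1.77·2.0^0.52·exp(0.02·52-1.6500) = 1.379
  Sd branch = 0.102·Sd^0.62·e^(0.033·RH+0.04·T) = 1.621 μm/a
  r_corr = 1.379 + 1.621 = 3 μm/a
Category bounds: 1.3…25 μm/a bracket r_corr ⇒ C2

C2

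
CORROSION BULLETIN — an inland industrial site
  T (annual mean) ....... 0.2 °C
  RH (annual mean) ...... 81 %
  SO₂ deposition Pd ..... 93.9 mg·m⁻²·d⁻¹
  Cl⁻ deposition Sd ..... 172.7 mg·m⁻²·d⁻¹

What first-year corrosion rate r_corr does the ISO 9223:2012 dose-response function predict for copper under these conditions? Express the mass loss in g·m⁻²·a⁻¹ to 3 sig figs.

copper: temperature factor f = +0.126·(-9.8) = -1.2348
  SO₂ term: 0.0053·93.9^0.26·exp(0.059·81-1.2348) = 0.5976
  Sd branch = 0.01025·Sd^0.27·e^(0.036·RH+0.049·T) = 0.7682 μm/a
  r_corr = 0.5976 + 0.7682 = 1.366 μm/a
Convert to mass loss: 1.366 μm/a × 8.96 g/cm³ = 12.24 g·m⁻²·a⁻¹

r_corr = 12.2 g·m⁻²·a⁻¹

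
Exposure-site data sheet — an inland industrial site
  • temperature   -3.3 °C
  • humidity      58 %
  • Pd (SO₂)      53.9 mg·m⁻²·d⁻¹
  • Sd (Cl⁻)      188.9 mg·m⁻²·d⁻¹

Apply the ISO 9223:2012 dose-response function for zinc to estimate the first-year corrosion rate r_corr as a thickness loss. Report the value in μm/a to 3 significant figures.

zinc: temperature factor f = +0.038·(-13.3) = -0.5054
  SO₂ term: 0.0129·53.9^0.44·exp(0.046·58-0.5054) = 0.6482
  Cl⁻ term: 0.0175·188.9^0.57·exp(0.008·58+0.085·-3.3) = 0.417
  r_corr = 0.6482 + 0.417 = 1.065 μm/a

r_corr = 1.07 μm/a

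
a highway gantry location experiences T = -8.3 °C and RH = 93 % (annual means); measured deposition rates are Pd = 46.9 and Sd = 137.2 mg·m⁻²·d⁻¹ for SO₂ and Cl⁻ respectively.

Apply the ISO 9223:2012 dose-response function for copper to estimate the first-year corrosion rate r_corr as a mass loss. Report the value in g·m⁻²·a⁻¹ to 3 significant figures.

r_corr = 9.68 g·m⁻²·a⁻¹

copper: temperature factor f = +0.126·(-18.3) = -2.3058
  SO₂ term: 0.0053·46.9^0.26·exp(0.059·93-2.3058) = 0.347
  Cl⁻ term: 0.01025·137.2^0.27·exp(0.036·93+0.049·-8.3) = 0.7332
  sum: 0.347 + 0.7332 → r_corr = 1.08 μm/a
Convert to mass loss: 1.08 μm/a × 8.96 g/cm³ = 9.678 g·m⁻²·a⁻¹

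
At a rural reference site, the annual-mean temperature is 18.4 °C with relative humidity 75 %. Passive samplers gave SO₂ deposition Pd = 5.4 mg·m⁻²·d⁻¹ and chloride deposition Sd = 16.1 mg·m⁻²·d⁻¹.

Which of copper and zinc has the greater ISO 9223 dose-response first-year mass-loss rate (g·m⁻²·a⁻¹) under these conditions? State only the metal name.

copper: T>10 °C ⇒ hinge -0.080·(18.4−10) = -0.6720
  Pd branch = 0.0053·Pd^0.26·e^(0.059·RH+f) = 0.3504 μm/a
  Cl⁻ term: 0.01025·16.1^0.27·exp(0.036·75+0.049·18.4) = 0.7956
  r_corr = 0.3504 + 0.7956 = 1.146 μm/a
  mass loss = 1.146 μm/a × 8.96 g/cm³ = 10.27 g·m⁻²·a⁻¹
zinc: f(T) = -0.071·(T−10) [T>10 °C] = -0.5964
  Pd branch = 0.0129·Pd^0.44·e^(0.046·RH+f) = 0.4701 μm/a
  Sd branch = 0.0175·Sd^0.57·e^(0.008·RH+0.085·T) = 0.7426 μm/a
  sum: 0.4701 + 0.7426 → r_corr = 1.213 μm/a
  mass loss = 1.213 μm/a × 7.14 g/cm³ = 8.658 g·m⁻²·a⁻¹
Ordering by g·m⁻²·a⁻¹: copper (10.3) > zinc (8.66)

copper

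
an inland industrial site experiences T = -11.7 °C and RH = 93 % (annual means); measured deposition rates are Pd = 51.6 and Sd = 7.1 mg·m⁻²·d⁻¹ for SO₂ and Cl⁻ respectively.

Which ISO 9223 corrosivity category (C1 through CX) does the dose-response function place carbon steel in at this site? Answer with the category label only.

C2

carbon steel: temperature factor f = +0.150·(-21.7) = -3.2550
  Pd branch = 1.77·Pd^0.52·e^(0.02·RH+f) = 3.41 μm/a
  Sd branch = 0.102·Sd^0.62·e^(0.033·RH+0.04·T) = 4.634 μm/a
  r_corr = 3.41 + 4.634 = 8.044 μm/a
ISO 9223 Table 2 (carbon steel): 1.3 < 8.04 ≤ 25 μm/a ⇒ C2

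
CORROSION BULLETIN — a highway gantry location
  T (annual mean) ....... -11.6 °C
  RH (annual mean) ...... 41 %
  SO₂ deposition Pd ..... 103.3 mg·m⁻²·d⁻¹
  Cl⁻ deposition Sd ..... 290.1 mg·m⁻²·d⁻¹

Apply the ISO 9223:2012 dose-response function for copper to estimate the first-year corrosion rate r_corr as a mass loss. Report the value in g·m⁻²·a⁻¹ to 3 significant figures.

copper: temperature factor f = +0.126·(-21.6) = -2.7216
  SO₂ term: 0.0053·103.3^0.26·exp(0.059·41-2.7216) = 0.01308
  Cl⁻ term: 0.01025·290.1^0.27·exp(0.036·41+0.049·-11.6) = 0.1174
  sum: 0.01308 + 0.1174 → r_corr = 0.1305 μm/a
Convert to mass loss: 0.1305 μm/a × 8.96 g/cm³ = 1.169 g·m⁻²·a⁻¹

r_corr = 1.17 g·m⁻²·a⁻¹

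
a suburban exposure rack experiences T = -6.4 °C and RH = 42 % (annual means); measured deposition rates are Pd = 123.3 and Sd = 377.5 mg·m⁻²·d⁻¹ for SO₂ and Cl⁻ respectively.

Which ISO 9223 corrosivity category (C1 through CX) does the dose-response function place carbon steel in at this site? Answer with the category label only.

carbon steel: f(T) = +0.150·(T−10) [T≤10 °C] = -2.4600
  SO₂ term: 1.77·123.3^0.52·exp(0.02·42-2.4600) = 4.283
  Cl⁻ term: 0.102·377.5^0.62·exp(0.033·42+0.04·-6.4) = 12.5
  sum: 4.283 + 12.5 → r_corr = 16.79 μm/a
16.8 μm/a falls in (1.3, 25] for carbon steel → category C2

C2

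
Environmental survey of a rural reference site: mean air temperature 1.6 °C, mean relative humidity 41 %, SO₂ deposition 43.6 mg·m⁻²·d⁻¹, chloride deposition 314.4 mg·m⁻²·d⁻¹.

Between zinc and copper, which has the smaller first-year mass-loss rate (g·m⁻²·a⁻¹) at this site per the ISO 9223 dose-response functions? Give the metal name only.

zinc: T≤10 °C ⇒ hinge +0.038·(1.6−10) = -0.3192
  sulphur-dioxide contribution → 0.3254 μm/a
  chloride contribution → 0.7381 μm/a
  ⇒ r_corr(zinc) = 1.064 μm/a
  mass loss = 1.064 μm/a × 7.14 g/cm³ = 7.593 g·m⁻²·a⁻¹
copper: f(T) = +0.126·(T−10) [T≤10 °C] = -1.0584
  sulphur-dioxide contribution → 0.05514 μm/a
  chloride contribution → 0.2291 μm/a
  total first-year rate 0.2843 μm/a
  mass loss = 0.2843 μm/a × 8.96 g/cm³ = 2.547 g·m⁻²·a⁻¹
Ordering by g·m⁻²·a⁻¹: zinc (7.59) > copper (2.55)

copper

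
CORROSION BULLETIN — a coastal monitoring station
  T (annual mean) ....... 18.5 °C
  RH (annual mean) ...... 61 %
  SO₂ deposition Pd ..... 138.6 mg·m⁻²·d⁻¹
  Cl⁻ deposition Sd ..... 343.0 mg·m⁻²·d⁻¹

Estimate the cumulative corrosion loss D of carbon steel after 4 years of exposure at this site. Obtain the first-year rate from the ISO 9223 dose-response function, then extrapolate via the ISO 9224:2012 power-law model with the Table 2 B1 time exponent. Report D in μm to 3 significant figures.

carbon steel: f(T) = -0.054·(T−10) [T>10 °C] = -0.4590
  Pd branch = 1.77·Pd^0.52·e^(0.02·RH+f) = 49.23 μm/a
  Cl⁻ term: 0.102·343.0^0.62·exp(0.033·61+0.04·18.5) = 59.72
  sum: 49.23 + 59.72 → r_corr = 108.9 μm/a
Long-term exponent b (ISO 9224 Table 2, B1) = 0.523
  D(4) = 108.9 × 4^0.523 = 108.9 × 2.065 = 224.9 μm

D(4) = 225 μm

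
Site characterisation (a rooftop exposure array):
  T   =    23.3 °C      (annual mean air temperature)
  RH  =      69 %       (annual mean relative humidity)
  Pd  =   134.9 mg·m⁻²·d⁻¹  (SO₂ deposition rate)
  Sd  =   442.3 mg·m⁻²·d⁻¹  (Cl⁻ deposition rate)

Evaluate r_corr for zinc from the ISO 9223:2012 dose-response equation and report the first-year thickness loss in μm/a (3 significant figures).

zinc: T>10 °C ⇒ hinge -0.071·(23.3−10) = -0.9443
  SO₂ term: 0.0129·134.9^0.44·exp(0.046·69-0.9443) = 1.038
  Sd branch = 0.0175·Sd^0.57·e^(0.008·RH+0.085·T) = 7.095 μm/a
  sum: 1.038 + 7.095 → r_corr = 8.133 μm/a

r_corr = 8.13 μm/a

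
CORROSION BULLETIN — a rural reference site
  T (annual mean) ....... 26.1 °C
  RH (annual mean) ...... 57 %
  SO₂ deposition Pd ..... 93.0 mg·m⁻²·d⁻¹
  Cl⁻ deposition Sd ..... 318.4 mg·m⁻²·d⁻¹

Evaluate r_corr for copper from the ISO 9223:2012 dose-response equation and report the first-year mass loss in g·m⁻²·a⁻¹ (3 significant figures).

r_corr = 13.4 g·m⁻²·a⁻¹

copper: f(T) = -0.080·(T−10) [T>10 °C] = -1.2880
  Pd branch = 0.0053·Pd^0.26·e^(0.059·RH+f) = 0.1372 μm/a
  Cl⁻ term: 0.01025·318.4^0.27·exp(0.036·57+0.049·26.1) = 1.359
  r_corr = 0.1372 + 1.359 = 1.496 μm/a
Convert to mass loss: 1.496 μm/a × 8.96 g/cm³ = 13.4 g·m⁻²·a⁻¹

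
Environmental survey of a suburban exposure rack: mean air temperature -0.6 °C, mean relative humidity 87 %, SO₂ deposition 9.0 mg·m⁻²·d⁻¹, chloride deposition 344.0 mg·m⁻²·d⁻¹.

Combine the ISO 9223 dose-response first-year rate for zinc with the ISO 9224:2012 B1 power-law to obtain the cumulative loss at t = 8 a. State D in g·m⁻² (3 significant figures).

D(8) = 84.1 g·m⁻²

zinc: temperature factor f = +0.038·(-10.6) = -0.4028
  sulphur-dioxide contribution → 1.24 μm/a
  chloride contribution → 0.9311 μm/a
  ⇒ r_corr(zinc) = 2.172 μm/a
ISO 9224: D(t) = r_corr · t^b with b = 0.813 (zinc, B1)
  D(8) = 2.172 × 8^0.813 = 2.172 × 5.423 = 11.78 μm
  Mass loss = 11.78 μm × 7.14 g/cm³ = 84.08 g·m⁻²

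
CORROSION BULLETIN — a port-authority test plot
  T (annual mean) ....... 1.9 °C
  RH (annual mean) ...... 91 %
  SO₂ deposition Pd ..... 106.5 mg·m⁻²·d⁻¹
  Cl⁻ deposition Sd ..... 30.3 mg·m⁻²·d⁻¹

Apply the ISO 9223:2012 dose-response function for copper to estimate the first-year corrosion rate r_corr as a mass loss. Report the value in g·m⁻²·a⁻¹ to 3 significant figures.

r_corr = 19.1 g·m⁻²·a⁻¹

copper: T≤10 °C ⇒ hinge +0.126·(1.9−10) = -1.0206
  sulphur-dioxide contribution → 1.38 μm/a
  chloride contribution → 0.748 μm/a
  ⇒ r_corr(copper) = 2.128 μm/a
Convert to mass loss: 2.128 μm/a × 8.96 g/cm³ = 19.07 g·m⁻²·a⁻¹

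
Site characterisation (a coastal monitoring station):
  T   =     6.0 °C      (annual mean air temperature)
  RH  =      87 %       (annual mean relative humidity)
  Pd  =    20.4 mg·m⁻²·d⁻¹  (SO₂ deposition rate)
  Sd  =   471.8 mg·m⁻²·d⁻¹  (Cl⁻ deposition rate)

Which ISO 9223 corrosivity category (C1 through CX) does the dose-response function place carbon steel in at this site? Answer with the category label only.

C5

carbon steel: T≤10 °C ⇒ hinge +0.150·(6.0−10) = -0.6000
  sulphur-dioxide contribution → 26.55 μm/a
  chloride contribution → 104.1 μm/a
  ⇒ r_corr(carbon steel) = 130.6 μm/a
ISO 9223 Table 2 (carbon steel): 80 < 131 ≤ 200 μm/a ⇒ C5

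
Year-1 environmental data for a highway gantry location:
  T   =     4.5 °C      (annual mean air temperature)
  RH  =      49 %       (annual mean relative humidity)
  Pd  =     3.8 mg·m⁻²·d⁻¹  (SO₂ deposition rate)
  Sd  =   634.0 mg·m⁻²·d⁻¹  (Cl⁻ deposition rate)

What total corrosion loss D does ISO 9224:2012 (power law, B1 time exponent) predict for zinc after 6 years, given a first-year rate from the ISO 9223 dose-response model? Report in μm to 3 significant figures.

zinc: T≤10 °C ⇒ hinge +0.038·(4.5−10) = -0.2090
  SO₂ term: 0.0129·3.8^0.44·exp(0.046·49-0.2090) = 0.1794
  Cl⁻ term: 0.0175·634.0^0.57·exp(0.008·49+0.085·4.5) = 1.502
  r_corr = 0.1794 + 1.502 = 1.681 μm/a
Power-law: D(6) = r_corr · 6^0.813
  D(6) = 1.681 × 6^0.813 = 1.681 × 4.292 = 7.215 μm

D(6) = 7.22 μm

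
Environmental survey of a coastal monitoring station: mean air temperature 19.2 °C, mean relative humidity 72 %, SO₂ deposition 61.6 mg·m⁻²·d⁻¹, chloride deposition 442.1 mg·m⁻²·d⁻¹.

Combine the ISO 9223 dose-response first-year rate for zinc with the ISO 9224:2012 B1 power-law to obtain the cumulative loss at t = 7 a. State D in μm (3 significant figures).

zinc: f(T) = -0.071·(T−10) [T>10 °C] = -0.6532
  SO₂ term: 0.0129·61.6^0.44·exp(0.046·72-0.6532) = 1.129
  Sd branch = 0.0175·Sd^0.57·e^(0.008·RH+0.085·T) = 5.128 μm/a
  sum: 1.129 + 5.128 → r_corr = 6.257 μm/a
Long-term exponent b (ISO 9224 Table 2, B1) = 0.813
  D(7) = 6.257 × 7^0.813 = 6.257 × 4.865 = 30.44 μm

D(7) = 30.4 μm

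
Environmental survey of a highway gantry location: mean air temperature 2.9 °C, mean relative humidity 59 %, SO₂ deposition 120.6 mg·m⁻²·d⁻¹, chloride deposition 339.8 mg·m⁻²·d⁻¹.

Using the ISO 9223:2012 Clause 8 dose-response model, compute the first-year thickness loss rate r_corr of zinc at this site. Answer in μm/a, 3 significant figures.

zinc: f(T) = +0.038·(T−10) [T≤10 °C] = -0.2698
  SO₂ term: 0.0129·120.6^0.44·exp(0.046·59-0.2698) = 1.224
  Sd branch = 0.0175·Sd^0.57·e^(0.008·RH+0.085·T) = 0.9951 μm/a
  r_corr = 1.224 + 0.9951 = 2.219 μm/a

r_corr = 2.22 μm/a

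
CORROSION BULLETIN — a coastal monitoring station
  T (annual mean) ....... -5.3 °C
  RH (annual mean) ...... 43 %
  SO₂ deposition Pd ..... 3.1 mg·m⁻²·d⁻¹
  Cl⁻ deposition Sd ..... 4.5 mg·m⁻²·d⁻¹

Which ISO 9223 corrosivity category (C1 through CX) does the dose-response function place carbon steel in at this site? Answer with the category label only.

carbon steel: f(T) = +0.150·(T−10) [T≤10 °C] = -2.2950
  Pd branch = 1.77·Pd^0.52·e^(0.02·RH+f) = 0.759 μm/a
  Cl⁻ term: 0.102·4.5^0.62·exp(0.033·43+0.04·-5.3) = 0.8665
  r_corr = 0.759 + 0.8665 = 1.626 μm/a
1.63 μm/a falls in (1.3, 25] for carbon steel → category C2

C2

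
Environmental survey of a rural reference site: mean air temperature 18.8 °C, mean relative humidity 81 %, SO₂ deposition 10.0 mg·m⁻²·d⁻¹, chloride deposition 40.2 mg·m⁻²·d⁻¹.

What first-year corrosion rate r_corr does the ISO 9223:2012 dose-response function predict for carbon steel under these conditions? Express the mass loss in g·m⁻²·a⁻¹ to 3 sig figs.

r_corr = 388 g·m⁻²·a⁻¹

carbon steel: f(T) = -0.054·(T−10) [T>10 °C] = -0.4752
  SO₂ term: 1.77·10.0^0.52·exp(0.02·81-0.4752) = 18.41
  Cl⁻ term: 0.102·40.2^0.62·exp(0.033·81+0.04·18.8) = 30.95
  sum: 18.41 + 30.95 → r_corr = 49.37 μm/a
Convert to mass loss: 49.37 μm/a × 7.85 g/cm³ = 387.5 g·m⁻²·a⁻¹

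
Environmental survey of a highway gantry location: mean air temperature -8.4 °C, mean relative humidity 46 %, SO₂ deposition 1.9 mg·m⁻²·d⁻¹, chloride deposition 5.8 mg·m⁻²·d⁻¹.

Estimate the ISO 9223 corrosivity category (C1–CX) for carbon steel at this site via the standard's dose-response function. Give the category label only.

carbon steel: f(T) = +0.150·(T−10) [T≤10 °C] = -2.7600
  SO₂ term: 1.77·1.9^0.52·exp(0.02·46-2.7600) = 0.3925
  Cl⁻ term: 0.102·5.8^0.62·exp(0.033·46+0.04·-8.4) = 0.9891
  r_corr = 0.3925 + 0.9891 = 1.382 μm/a
ISO 9223 Table 2 (carbon steel): 1.3 < 1.38 ≤ 25 μm/a ⇒ C2

C2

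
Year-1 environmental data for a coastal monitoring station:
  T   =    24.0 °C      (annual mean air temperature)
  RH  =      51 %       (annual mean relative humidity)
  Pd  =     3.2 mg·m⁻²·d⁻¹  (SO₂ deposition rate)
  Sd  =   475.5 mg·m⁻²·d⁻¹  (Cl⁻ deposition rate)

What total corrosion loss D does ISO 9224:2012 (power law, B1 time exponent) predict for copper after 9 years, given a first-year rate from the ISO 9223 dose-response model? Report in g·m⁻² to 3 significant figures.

copper: T>10 °C ⇒ hinge -0.080·(24.0−10) = -1.1200
  sulphur-dioxide contribution → 0.04742 μm/a
  chloride contribution → 1.101 μm/a
  ⇒ r_corr(copper) = 1.148 μm/a
Long-term exponent b (ISO 9224 Table 2, B1) = 0.667
  D(9) = 1.148 × 9^0.667 = 1.148 × 4.33 = 4.971 μm
  Mass loss = 4.971 μm × 8.96 g/cm³ = 44.54 g·m⁻²

D(9) = 44.5 g·m⁻²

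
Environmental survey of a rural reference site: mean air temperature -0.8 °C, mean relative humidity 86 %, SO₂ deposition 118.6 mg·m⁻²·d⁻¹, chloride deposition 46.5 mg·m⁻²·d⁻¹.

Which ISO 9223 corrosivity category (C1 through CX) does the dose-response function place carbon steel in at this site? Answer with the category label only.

C3

carbon steel: temperature factor f = +0.150·(-10.8) = -1.6200
  sulphur-dioxide contribution → 23.44 μm/a
  chloride contribution → 18.24 μm/a
  total first-year rate 41.68 μm/a
ISO 9223 Table 2 (carbon steel): 25 < 41.7 ≤ 50 μm/a ⇒ C3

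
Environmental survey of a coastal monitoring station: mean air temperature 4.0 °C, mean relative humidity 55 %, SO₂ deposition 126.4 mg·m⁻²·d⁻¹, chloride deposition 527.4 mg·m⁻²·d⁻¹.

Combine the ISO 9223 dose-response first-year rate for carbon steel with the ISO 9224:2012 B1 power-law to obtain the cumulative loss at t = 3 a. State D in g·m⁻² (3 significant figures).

D(3) = 873 g·m⁻²

carbon steel: temperature factor f = +0.150·(-6.0) = -0.9000
  Pd branch = 1.77·Pd^0.52·e^(0.02·RH+f) = 26.78 μm/a
  Sd branch = 0.102·Sd^0.62·e^(0.033·RH+0.04·T) = 35.81 μm/a
  sum: 26.78 + 35.81 → r_corr = 62.59 μm/a
Power-law: D(3) = r_corr · 3^0.523
  D(3) = 62.59 × 3^0.523 = 62.59 × 1.776 = 111.2 μm
  Mass loss = 111.2 μm × 7.85 g/cm³ = 872.8 g·m⁻²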